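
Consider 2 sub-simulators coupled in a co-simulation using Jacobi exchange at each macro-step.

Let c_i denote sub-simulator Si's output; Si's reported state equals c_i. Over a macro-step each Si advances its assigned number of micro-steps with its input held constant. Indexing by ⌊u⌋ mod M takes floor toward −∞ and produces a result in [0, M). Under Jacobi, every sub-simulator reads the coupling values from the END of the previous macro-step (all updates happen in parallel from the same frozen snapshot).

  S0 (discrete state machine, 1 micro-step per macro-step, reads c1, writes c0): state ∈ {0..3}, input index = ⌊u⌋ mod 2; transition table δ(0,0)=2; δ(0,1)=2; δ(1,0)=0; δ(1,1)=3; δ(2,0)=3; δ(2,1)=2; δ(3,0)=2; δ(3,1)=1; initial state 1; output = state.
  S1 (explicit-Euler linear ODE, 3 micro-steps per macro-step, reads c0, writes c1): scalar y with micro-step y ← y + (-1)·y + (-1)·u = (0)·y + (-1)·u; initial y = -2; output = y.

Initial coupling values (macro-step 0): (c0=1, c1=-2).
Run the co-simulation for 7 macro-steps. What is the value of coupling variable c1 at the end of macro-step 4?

macro 1: S0 reads c1=-2 → after 1×micro: 0; S1 reads c0=1 → after 3×micro: -1 ⇒ (c0=0, c1=-1)
macro 2: S0 reads c1=-1 → after 1×micro: 2; S1 reads c0=0 → after 3×micro: 0 ⇒ (c0=2, c1=0)
macro 3: S0 reads c1=0 → after 1×micro: 3; S1 reads c0=2 → after 3×micro: -2 ⇒ (c0=3, c1=-2)
macro 4: S0 reads c1=-2 → after 1×micro: 2; S1 reads c0=3 → after 3×micro: -3 ⇒ (c0=2, c1=-3)
macro 5: S0 reads c1=-3 → after 1×micro: 2; S1 reads c0=2 → after 3×micro: -2 ⇒ (c0=2, c1=-2)
macro 6: S0 reads c1=-2 → after 1×micro: 3; S1 reads c0=2 → after 3×micro: -2 ⇒ (c0=3, c1=-2)
macro 7: S0 reads c1=-2 → after 1×micro: 2; S1 reads c0=3 → after 3×micro: -3 ⇒ (c0=2, c1=-3)

c1 at macro-step 4 = -3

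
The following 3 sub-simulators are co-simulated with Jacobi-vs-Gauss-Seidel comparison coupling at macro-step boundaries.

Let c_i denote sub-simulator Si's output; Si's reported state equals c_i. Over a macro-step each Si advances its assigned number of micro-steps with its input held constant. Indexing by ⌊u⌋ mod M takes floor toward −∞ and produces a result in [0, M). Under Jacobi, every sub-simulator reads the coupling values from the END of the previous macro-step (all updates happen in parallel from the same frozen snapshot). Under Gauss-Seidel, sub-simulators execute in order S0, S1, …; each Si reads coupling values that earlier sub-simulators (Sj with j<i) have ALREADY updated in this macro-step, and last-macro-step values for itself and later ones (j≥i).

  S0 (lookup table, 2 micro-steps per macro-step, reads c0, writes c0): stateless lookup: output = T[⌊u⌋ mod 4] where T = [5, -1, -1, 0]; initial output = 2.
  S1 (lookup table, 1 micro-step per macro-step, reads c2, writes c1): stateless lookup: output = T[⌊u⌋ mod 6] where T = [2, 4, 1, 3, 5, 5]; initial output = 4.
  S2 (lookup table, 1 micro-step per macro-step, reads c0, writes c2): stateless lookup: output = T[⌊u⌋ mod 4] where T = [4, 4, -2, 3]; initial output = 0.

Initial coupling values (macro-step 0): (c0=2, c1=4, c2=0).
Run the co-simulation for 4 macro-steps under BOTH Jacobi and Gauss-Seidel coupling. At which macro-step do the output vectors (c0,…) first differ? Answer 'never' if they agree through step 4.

[Jacobi] macro 1: S0 reads c0=2 → after 2×micro: -1; S1 reads c2=0 → after 1×micro: 2; S2 reads c0=2 → after 1×micro: -2 ⇒ (c0=-1, c1=2, c2=-2)
[Jacobi] macro 2: S0 reads c0=-1 → after 2×micro: 0; S1 reads c2=-2 → after 1×micro: 5; S2 reads c0=-1 → after 1×micro: 3 ⇒ (c0=0, c1=5, c2=3)
[Jacobi] macro 3: S0 reads c0=0 → after 2×micro: 5; S1 reads c2=3 → after 1×micro: 3; S2 reads c0=0 → after 1×micro: 4 ⇒ (c0=5, c1=3, c2=4)
[Jacobi] macro 4: S0 reads c0=5 → after 2×micro: -1; S1 reads c2=4 → after 1×micro: 5; S2 reads c0=5 → after 1×micro: 4 ⇒ (c0=-1, c1=5, c2=4)
[Gauss-Seidel] macro 1: S0 reads c0=2 → after 2×micro: -1; S1 reads c2=0 → after 1×micro: 2; S2 reads c0=-1 → after 1×micro: 3 ⇒ (c0=-1, c1=2, c2=3)
[Gauss-Seidel] macro 2: S0 reads c0=-1 → after 2×micro: 0; S1 reads c2=3 → after 1×micro: 3; S2 reads c0=0 → after 1×micro: 4 ⇒ (c0=0, c1=3, c2=4)
[Gauss-Seidel] macro 3: S0 reads c0=0 → after 2×micro: 5; S1 reads c2=4 → after 1×micro: 5; S2 reads c0=5 → after 1×micro: 4 ⇒ (c0=5, c1=5, c2=4)
[Gauss-Seidel] macro 4: S0 reads c0=5 → after 2×micro: -1; S1 reads c2=4 → after 1×micro: 5; S2 reads c0=-1 → after 1×micro: 3 ⇒ (c0=-1, c1=5, c2=3)

first divergence at macro-step: 1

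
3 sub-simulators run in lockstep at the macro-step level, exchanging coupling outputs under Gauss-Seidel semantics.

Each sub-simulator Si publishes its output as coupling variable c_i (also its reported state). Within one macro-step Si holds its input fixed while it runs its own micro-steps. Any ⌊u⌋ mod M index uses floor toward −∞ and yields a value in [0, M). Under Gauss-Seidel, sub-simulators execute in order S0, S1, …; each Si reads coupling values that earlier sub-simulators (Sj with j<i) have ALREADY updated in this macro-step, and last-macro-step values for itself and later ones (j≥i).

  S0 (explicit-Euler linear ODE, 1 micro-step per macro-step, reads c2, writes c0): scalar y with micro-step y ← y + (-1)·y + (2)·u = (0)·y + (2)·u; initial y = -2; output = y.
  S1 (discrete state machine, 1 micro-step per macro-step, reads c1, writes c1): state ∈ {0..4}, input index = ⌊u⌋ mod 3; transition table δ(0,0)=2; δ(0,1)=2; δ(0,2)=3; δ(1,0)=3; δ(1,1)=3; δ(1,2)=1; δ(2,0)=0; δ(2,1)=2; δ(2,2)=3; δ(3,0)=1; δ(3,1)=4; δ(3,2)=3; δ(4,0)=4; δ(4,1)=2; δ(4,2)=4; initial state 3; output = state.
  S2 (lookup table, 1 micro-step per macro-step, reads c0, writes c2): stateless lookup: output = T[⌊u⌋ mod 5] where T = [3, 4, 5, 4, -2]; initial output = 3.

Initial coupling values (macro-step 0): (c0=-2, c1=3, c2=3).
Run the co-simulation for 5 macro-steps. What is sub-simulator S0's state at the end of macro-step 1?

S0 state at macro-step 1 = 6

macro 1: S0 reads c2=3 → after 1×micro: 6; S1 reads c1=3 → after 1×micro: 1; S2 reads c0=6 → after 1×micro: 4 ⇒ (c0=6, c1=1, c2=4)
macro 2: S0 reads c2=4 → after 1×micro: 8; S1 reads c1=1 → after 1×micro: 3; S2 reads c0=8 → after 1×micro: 4 ⇒ (c0=8, c1=3, c2=4)
macro 3: S0 reads c2=4 → after 1×micro: 8; S1 reads c1=3 → after 1×micro: 1; S2 reads c0=8 → after 1×micro: 4 ⇒ (c0=8, c1=1, c2=4)
macro 4: S0 reads c2=4 → after 1×micro: 8; S1 reads c1=1 → after 1×micro: 3; S2 reads c0=8 → after 1×micro: 4 ⇒ (c0=8, c1=3, c2=4)
macro 5: S0 reads c2=4 → after 1×micro: 8; S1 reads c1=3 → after 1×micro: 1; S2 reads c0=8 → after 1×micro: 4 ⇒ (c0=8, c1=1, c2=4)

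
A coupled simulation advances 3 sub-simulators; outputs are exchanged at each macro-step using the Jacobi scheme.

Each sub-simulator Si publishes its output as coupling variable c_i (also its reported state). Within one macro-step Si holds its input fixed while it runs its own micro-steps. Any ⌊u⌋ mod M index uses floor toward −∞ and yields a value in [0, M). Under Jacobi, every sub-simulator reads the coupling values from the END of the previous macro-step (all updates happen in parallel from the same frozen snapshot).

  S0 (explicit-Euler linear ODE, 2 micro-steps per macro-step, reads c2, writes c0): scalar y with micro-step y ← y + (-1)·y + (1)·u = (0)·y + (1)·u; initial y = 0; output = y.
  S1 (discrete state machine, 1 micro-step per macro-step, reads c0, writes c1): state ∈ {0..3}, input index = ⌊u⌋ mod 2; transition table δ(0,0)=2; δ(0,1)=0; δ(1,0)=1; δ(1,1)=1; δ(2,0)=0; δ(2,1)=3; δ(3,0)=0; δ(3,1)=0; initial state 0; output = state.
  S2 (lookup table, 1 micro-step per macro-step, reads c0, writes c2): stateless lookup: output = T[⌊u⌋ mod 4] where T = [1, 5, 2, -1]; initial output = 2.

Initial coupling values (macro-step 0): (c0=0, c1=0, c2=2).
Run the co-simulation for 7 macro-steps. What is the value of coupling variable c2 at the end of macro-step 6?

macro 1: S0 reads c2=2 → after 2×micro: 2; S1 reads c0=0 → after 1×micro: 2; S2 reads c0=0 → after 1×micro: 1 ⇒ (c0=2, c1=2, c2=1)
macro 2: S0 reads c2=1 → after 2×micro: 1; S1 reads c0=2 → after 1×micro: 0; S2 reads c0=2 → after 1×micro: 2 ⇒ (c0=1, c1=0, c2=2)
macro 3: S0 reads c2=2 → after 2×micro: 2; S1 reads c0=1 → after 1×micro: 0; S2 reads c0=1 → after 1×micro: 5 ⇒ (c0=2, c1=0, c2=5)
macro 4: S0 reads c2=5 → after 2×micro: 5; S1 reads c0=2 → after 1×micro: 2; S2 reads c0=2 → after 1×micro: 2 ⇒ (c0=5, c1=2, c2=2)
macro 5: S0 reads c2=2 → after 2×micro: 2; S1 reads c0=5 → after 1×micro: 3; S2 reads c0=5 → after 1×micro: 5 ⇒ (c0=2, c1=3, c2=5)
macro 6: S0 reads c2=5 → after 2×micro: 5; S1 reads c0=2 → after 1×micro: 0; S2 reads c0=2 → after 1×micro: 2 ⇒ (c0=5, c1=0, c2=2)
macro 7: S0 reads c2=2 → after 2×micro: 2; S1 reads c0=5 → after 1×micro: 0; S2 reads c0=5 → after 1×micro: 5 ⇒ (c0=2, c1=0, c2=5)

c2 at macro-step 6 = 2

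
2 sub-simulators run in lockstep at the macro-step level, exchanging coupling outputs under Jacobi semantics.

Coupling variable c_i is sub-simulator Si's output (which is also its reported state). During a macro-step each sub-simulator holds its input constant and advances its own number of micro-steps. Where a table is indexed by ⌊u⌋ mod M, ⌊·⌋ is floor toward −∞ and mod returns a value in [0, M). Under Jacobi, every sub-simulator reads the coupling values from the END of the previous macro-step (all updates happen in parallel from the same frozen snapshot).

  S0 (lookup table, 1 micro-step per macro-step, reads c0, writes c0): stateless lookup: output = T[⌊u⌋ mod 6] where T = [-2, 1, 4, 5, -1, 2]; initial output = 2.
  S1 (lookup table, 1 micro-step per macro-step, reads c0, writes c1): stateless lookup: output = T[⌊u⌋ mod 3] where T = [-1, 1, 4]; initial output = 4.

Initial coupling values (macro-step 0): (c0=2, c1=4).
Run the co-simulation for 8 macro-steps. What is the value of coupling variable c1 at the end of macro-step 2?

c1 at macro-step 2 = 1

macro 1: S0 reads c0=2 → after 1×micro: 4; S1 reads c0=2 → after 1×micro: 4 ⇒ (c0=4, c1=4)
macro 2: S0 reads c0=4 → after 1×micro: -1; S1 reads c0=4 → after 1×micro: 1 ⇒ (c0=-1, c1=1)
macro 3: S0 reads c0=-1 → after 1×micro: 2; S1 reads c0=-1 → after 1×micro: 4 ⇒ (c0=2, c1=4)
macro 4: S0 reads c0=2 → after 1×micro: 4; S1 reads c0=2 → after 1×micro: 4 ⇒ (c0=4, c1=4)
macro 5: S0 reads c0=4 → after 1×micro: -1; S1 reads c0=4 → after 1×micro: 1 ⇒ (c0=-1, c1=1)
macro 6: S0 reads c0=-1 → after 1×micro: 2; S1 reads c0=-1 → after 1×micro: 4 ⇒ (c0=2, c1=4)
macro 7: S0 reads c0=2 → after 1×micro: 4; S1 reads c0=2 → after 1×micro: 4 ⇒ (c0=4, c1=4)
macro 8: S0 reads c0=4 → after 1×micro: -1; S1 reads c0=4 → after 1×micro: 1 ⇒ (c0=-1, c1=1)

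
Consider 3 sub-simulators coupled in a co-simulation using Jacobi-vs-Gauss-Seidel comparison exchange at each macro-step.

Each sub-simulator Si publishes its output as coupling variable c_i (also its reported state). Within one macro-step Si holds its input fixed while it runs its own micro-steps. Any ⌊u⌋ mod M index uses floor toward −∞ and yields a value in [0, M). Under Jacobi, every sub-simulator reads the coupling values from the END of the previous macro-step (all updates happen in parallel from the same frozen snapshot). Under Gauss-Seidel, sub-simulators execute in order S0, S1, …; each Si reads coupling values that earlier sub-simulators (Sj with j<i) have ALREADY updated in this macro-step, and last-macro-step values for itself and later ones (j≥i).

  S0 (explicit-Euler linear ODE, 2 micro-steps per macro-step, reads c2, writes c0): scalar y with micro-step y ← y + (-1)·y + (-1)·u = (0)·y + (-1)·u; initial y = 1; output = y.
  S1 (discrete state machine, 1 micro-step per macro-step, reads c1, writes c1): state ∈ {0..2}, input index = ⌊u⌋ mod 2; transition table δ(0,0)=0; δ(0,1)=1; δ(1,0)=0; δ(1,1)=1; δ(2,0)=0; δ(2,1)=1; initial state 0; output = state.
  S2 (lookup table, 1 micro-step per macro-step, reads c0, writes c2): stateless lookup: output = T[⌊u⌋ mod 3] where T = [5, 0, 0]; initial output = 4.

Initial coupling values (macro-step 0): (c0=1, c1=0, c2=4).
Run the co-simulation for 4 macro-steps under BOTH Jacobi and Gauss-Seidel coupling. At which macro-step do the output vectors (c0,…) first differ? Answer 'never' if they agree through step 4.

[Jacobi] macro 1: S0 reads c2=4 → after 2×micro: -4; S1 reads c1=0 → after 1×micro: 0; S2 reads c0=1 → after 1×micro: 0 ⇒ (c0=-4, c1=0, c2=0)
[Jacobi] macro 2: S0 reads c2=0 → after 2×micro: 0; S1 reads c1=0 → after 1×micro: 0; S2 reads c0=-4 → after 1×micro: 0 ⇒ (c0=0, c1=0, c2=0)
[Jacobi] macro 3: S0 reads c2=0 → after 2×micro: 0; S1 reads c1=0 → after 1×micro: 0; S2 reads c0=0 → after 1×micro: 5 ⇒ (c0=0, c1=0, c2=5)
[Jacobi] macro 4: S0 reads c2=5 → after 2×micro: -5; S1 reads c1=0 → after 1×micro: 0; S2 reads c0=0 → after 1×micro: 5 ⇒ (c0=-5, c1=0, c2=5)
[Gauss-Seidel] macro 1: S0 reads c2=4 → after 2×micro: -4; S1 reads c1=0 → after 1×micro: 0; S2 reads c0=-4 → after 1×micro: 0 ⇒ (c0=-4, c1=0, c2=0)
[Gauss-Seidel] macro 2: S0 reads c2=0 → after 2×micro: 0; S1 reads c1=0 → after 1×micro: 0; S2 reads c0=0 → after 1×micro: 5 ⇒ (c0=0, c1=0, c2=5)
[Gauss-Seidel] macro 3: S0 reads c2=5 → after 2×micro: -5; S1 reads c1=0 → after 1×micro: 0; S2 reads c0=-5 → after 1×micro: 0 ⇒ (c0=-5, c1=0, c2=0)
[Gauss-Seidel] macro 4: S0 reads c2=0 → after 2×micro: 0; S1 reads c1=0 → after 1×micro: 0; S2 reads c0=0 → after 1×micro: 5 ⇒ (c0=0, c1=0, c2=5)

first divergence at macro-step: 2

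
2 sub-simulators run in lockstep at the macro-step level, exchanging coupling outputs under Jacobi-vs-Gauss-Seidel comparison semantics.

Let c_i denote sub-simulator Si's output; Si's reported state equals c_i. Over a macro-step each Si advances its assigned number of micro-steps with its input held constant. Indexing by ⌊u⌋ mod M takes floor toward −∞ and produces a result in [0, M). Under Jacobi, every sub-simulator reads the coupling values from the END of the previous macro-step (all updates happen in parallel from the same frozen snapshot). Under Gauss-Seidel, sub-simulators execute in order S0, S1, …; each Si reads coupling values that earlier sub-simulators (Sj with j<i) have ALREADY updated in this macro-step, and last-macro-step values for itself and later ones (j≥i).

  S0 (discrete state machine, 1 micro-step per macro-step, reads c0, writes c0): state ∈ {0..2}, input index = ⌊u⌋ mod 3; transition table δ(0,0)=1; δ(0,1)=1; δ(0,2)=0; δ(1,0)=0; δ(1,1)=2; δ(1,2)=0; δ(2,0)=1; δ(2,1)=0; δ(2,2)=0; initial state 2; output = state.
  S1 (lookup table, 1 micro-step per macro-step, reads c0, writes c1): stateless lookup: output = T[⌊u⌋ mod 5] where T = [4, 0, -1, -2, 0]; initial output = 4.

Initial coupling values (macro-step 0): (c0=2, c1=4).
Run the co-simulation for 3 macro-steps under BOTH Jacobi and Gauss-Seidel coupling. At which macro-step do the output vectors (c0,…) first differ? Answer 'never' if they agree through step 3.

[Jacobi] macro 1: S0 reads c0=2 → after 1×micro: 0; S1 reads c0=2 → after 1×micro: -1 ⇒ (c0=0, c1=-1)
[Jacobi] macro 2: S0 reads c0=0 → after 1×micro: 1; S1 reads c0=0 → after 1×micro: 4 ⇒ (c0=1, c1=4)
[Jacobi] macro 3: S0 reads c0=1 → after 1×micro: 2; S1 reads c0=1 → after 1×micro: 0 ⇒ (c0=2, c1=0)
[Gauss-Seidel] macro 1: S0 reads c0=2 → after 1×micro: 0; S1 reads c0=0 → after 1×micro: 4 ⇒ (c0=0, c1=4)
[Gauss-Seidel] macro 2: S0 reads c0=0 → after 1×micro: 1; S1 reads c0=1 → after 1×micro: 0 ⇒ (c0=1, c1=0)
[Gauss-Seidel] macro 3: S0 reads c0=1 → after 1×micro: 2; S1 reads c0=2 → after 1×micro: -1 ⇒ (c0=2, c1=-1)

first divergence at macro-step: 1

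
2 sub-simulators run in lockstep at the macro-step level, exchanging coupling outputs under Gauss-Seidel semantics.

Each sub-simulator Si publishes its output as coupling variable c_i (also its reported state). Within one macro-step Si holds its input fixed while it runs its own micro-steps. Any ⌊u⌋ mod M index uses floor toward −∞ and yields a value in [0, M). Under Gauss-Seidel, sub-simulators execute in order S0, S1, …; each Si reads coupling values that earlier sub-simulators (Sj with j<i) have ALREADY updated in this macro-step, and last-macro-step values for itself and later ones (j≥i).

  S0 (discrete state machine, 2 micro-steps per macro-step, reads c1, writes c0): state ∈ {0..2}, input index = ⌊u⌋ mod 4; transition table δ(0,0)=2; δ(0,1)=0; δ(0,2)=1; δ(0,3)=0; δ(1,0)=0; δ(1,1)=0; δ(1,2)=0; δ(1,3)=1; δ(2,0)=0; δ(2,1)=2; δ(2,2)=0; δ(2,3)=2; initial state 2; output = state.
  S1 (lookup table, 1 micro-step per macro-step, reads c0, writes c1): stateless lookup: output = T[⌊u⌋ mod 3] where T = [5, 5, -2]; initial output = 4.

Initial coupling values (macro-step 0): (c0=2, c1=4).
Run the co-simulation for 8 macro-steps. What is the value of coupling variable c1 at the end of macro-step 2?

macro 1: S0 reads c1=4 → after 2×micro: 2; S1 reads c0=2 → after 1×micro: -2 ⇒ (c0=2, c1=-2)
macro 2: S0 reads c1=-2 → after 2×micro: 1; S1 reads c0=1 → after 1×micro: 5 ⇒ (c0=1, c1=5)
macro 3: S0 reads c1=5 → after 2×micro: 0; S1 reads c0=0 → after 1×micro: 5 ⇒ (c0=0, c1=5)
macro 4: S0 reads c1=5 → after 2×micro: 0; S1 reads c0=0 → after 1×micro: 5 ⇒ (c0=0, c1=5)
macro 5: S0 reads c1=5 → after 2×micro: 0; S1 reads c0=0 → after 1×micro: 5 ⇒ (c0=0, c1=5)
macro 6: S0 reads c1=5 → after 2×micro: 0; S1 reads c0=0 → after 1×micro: 5 ⇒ (c0=0, c1=5)
macro 7: S0 reads c1=5 → after 2×micro: 0; S1 reads c0=0 → after 1×micro: 5 ⇒ (c0=0, c1=5)
macro 8: S0 reads c1=5 → after 2×micro: 0; S1 reads c0=0 → after 1×micro: 5 ⇒ (c0=0, c1=5)

c1 at macro-step 2 = 5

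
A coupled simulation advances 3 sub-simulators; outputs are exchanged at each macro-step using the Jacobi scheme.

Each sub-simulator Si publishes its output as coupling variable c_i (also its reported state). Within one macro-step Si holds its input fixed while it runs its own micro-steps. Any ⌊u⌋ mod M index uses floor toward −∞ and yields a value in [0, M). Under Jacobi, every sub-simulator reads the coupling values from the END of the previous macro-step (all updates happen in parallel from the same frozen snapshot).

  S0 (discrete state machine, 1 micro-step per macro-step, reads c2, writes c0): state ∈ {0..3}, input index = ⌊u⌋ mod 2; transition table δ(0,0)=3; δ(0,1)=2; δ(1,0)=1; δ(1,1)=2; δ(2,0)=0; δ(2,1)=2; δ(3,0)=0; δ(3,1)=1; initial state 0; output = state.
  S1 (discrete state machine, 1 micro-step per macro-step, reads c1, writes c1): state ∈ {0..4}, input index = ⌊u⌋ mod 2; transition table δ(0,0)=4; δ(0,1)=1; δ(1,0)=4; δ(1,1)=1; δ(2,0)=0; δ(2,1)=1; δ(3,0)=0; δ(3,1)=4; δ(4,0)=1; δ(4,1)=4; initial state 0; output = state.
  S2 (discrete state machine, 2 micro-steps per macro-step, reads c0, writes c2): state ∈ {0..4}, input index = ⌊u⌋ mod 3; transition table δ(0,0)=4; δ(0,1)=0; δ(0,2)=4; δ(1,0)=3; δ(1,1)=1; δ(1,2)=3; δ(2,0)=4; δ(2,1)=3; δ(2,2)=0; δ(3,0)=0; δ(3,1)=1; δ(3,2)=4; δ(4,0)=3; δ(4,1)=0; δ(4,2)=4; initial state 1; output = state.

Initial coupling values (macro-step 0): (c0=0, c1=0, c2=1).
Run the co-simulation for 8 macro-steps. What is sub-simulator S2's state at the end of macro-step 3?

macro 1: S0 reads c2=1 → after 1×micro: 2; S1 reads c1=0 → after 1×micro: 4; S2 reads c0=0 → after 2×micro: 0 ⇒ (c0=2, c1=4, c2=0)
macro 2: S0 reads c2=0 → after 1×micro: 0; S1 reads c1=4 → after 1×micro: 1; S2 reads c0=2 → after 2×micro: 4 ⇒ (c0=0, c1=1, c2=4)
macro 3: S0 reads c2=4 → after 1×micro: 3; S1 reads c1=1 → after 1×micro: 1; S2 reads c0=0 → after 2×micro: 0 ⇒ (c0=3, c1=1, c2=0)
macro 4: S0 reads c2=0 → after 1×micro: 0; S1 reads c1=1 → after 1×micro: 1; S2 reads c0=3 → after 2×micro: 3 ⇒ (c0=0, c1=1, c2=3)
macro 5: S0 reads c2=3 → after 1×micro: 2; S1 reads c1=1 → after 1×micro: 1; S2 reads c0=0 → after 2×micro: 4 ⇒ (c0=2, c1=1, c2=4)
macro 6: S0 reads c2=4 → after 1×micro: 0; S1 reads c1=1 → after 1×micro: 1; S2 reads c0=2 → after 2×micro: 4 ⇒ (c0=0, c1=1, c2=4)
macro 7: S0 reads c2=4 → after 1×micro: 3; S1 reads c1=1 → after 1×micro: 1; S2 reads c0=0 → after 2×micro: 0 ⇒ (c0=3, c1=1, c2=0)
macro 8: S0 reads c2=0 → after 1×micro: 0; S1 reads c1=1 → after 1×micro: 1; S2 reads c0=3 → after 2×micro: 3 ⇒ (c0=0, c1=1, c2=3)

S2 state at macro-step 3 = 0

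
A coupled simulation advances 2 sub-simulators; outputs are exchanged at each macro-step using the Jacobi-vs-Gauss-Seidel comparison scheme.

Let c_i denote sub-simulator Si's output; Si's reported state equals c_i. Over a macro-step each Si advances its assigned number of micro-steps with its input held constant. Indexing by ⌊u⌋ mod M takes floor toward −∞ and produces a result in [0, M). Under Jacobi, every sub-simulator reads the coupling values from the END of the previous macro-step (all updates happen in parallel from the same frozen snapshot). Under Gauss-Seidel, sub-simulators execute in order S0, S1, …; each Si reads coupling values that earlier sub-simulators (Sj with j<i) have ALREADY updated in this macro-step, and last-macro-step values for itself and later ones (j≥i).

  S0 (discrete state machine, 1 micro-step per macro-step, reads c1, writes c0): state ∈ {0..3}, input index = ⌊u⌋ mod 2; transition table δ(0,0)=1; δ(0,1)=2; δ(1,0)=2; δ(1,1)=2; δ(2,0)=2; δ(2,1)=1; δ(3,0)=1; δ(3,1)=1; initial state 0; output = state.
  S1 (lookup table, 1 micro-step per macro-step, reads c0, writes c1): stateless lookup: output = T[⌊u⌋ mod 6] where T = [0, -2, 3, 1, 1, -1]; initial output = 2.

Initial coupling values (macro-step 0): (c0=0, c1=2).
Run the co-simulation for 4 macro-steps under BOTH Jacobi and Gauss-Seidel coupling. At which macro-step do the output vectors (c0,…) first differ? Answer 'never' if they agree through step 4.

[Jacobi] macro 1: S0 reads c1=2 → after 1×micro: 1; S1 reads c0=0 → after 1×micro: 0 ⇒ (c0=1, c1=0)
[Jacobi] macro 2: S0 reads c1=0 → after 1×micro: 2; S1 reads c0=1 → after 1×micro: -2 ⇒ (c0=2, c1=-2)
[Jacobi] macro 3: S0 reads c1=-2 → after 1×micro: 2; S1 reads c0=2 → after 1×micro: 3 ⇒ (c0=2, c1=3)
[Jacobi] macro 4: S0 reads c1=3 → after 1×micro: 1; S1 reads c0=2 → after 1×micro: 3 ⇒ (c0=1, c1=3)
[Gauss-Seidel] macro 1: S0 reads c1=2 → after 1×micro: 1; S1 reads c0=1 → after 1×micro: -2 ⇒ (c0=1, c1=-2)
[Gauss-Seidel] macro 2: S0 reads c1=-2 → after 1×micro: 2; S1 reads c0=2 → after 1×micro: 3 ⇒ (c0=2, c1=3)
[Gauss-Seidel] macro 3: S0 reads c1=3 → after 1×micro: 1; S1 reads c0=1 → after 1×micro: -2 ⇒ (c0=1, c1=-2)
[Gauss-Seidel] macro 4: S0 reads c1=-2 → after 1×micro: 2; S1 reads c0=2 → after 1×micro: 3 ⇒ (c0=2, c1=3)

first divergence at macro-step: 1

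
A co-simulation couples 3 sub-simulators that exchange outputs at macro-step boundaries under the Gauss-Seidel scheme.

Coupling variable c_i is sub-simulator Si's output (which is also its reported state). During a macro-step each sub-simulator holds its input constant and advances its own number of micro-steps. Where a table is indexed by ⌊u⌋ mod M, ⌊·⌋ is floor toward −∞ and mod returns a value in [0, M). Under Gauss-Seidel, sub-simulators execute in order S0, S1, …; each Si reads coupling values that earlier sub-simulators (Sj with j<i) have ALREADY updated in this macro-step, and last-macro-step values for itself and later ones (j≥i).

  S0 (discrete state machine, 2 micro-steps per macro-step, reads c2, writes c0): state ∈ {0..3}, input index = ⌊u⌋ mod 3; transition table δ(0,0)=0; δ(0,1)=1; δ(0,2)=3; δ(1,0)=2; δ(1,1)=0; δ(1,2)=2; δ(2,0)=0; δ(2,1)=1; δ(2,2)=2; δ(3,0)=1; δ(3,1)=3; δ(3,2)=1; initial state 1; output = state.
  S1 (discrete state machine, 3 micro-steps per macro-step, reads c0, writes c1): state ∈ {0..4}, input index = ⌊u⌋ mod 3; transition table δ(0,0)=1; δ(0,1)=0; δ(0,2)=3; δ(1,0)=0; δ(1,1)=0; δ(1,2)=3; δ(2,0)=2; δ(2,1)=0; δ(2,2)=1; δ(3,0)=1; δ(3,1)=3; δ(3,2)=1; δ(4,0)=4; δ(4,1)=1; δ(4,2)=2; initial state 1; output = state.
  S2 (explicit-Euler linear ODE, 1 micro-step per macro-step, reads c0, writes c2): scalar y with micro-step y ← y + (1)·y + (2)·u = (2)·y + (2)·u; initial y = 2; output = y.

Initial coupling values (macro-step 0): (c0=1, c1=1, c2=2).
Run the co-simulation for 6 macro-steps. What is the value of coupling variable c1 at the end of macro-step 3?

macro 1: S0 reads c2=2 → after 2×micro: 2; S1 reads c0=2 → after 3×micro: 3; S2 reads c0=2 → after 1×micro: 8 ⇒ (c0=2, c1=3, c2=8)
macro 2: S0 reads c2=8 → after 2×micro: 2; S1 reads c0=2 → after 3×micro: 1; S2 reads c0=2 → after 1×micro: 20 ⇒ (c0=2, c1=1, c2=20)
macro 3: S0 reads c2=20 → after 2×micro: 2; S1 reads c0=2 → after 3×micro: 3; S2 reads c0=2 → after 1×micro: 44 ⇒ (c0=2, c1=3, c2=44)
macro 4: S0 reads c2=44 → after 2×micro: 2; S1 reads c0=2 → after 3×micro: 1; S2 reads c0=2 → after 1×micro: 92 ⇒ (c0=2, c1=1, c2=92)
macro 5: S0 reads c2=92 → after 2×micro: 2; S1 reads c0=2 → after 3×micro: 3; S2 reads c0=2 → after 1×micro: 188 ⇒ (c0=2, c1=3, c2=188)
macro 6: S0 reads c2=188 → after 2×micro: 2; S1 reads c0=2 → after 3×micro: 1; S2 reads c0=2 → after 1×micro: 380 ⇒ (c0=2, c1=1, c2=380)

c1 at macro-step 3 = 3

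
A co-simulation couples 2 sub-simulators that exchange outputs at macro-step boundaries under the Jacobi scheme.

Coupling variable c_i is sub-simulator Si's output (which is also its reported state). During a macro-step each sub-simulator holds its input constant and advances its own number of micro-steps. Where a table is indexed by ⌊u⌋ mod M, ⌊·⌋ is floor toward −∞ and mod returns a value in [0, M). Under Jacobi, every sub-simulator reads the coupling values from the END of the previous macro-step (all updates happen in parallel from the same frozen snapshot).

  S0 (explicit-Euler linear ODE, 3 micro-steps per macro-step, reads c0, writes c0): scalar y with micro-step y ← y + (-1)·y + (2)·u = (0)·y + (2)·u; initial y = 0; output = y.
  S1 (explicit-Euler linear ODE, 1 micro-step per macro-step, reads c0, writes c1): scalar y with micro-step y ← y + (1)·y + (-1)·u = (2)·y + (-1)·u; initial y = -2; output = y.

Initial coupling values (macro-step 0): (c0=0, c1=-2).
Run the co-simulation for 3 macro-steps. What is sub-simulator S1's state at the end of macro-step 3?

macro 1: S0 reads c0=0 → after 3×micro: 0; S1 reads c0=0 → after 1×micro: -4 ⇒ (c0=0, c1=-4)
macro 2: S0 reads c0=0 → after 3×micro: 0; S1 reads c0=0 → after 1×micro: -8 ⇒ (c0=0, c1=-8)
macro 3: S0 reads c0=0 → after 3×micro: 0; S1 reads c0=0 → after 1×micro: -16 ⇒ (c0=0, c1=-16)

S1 state at macro-step 3 = -16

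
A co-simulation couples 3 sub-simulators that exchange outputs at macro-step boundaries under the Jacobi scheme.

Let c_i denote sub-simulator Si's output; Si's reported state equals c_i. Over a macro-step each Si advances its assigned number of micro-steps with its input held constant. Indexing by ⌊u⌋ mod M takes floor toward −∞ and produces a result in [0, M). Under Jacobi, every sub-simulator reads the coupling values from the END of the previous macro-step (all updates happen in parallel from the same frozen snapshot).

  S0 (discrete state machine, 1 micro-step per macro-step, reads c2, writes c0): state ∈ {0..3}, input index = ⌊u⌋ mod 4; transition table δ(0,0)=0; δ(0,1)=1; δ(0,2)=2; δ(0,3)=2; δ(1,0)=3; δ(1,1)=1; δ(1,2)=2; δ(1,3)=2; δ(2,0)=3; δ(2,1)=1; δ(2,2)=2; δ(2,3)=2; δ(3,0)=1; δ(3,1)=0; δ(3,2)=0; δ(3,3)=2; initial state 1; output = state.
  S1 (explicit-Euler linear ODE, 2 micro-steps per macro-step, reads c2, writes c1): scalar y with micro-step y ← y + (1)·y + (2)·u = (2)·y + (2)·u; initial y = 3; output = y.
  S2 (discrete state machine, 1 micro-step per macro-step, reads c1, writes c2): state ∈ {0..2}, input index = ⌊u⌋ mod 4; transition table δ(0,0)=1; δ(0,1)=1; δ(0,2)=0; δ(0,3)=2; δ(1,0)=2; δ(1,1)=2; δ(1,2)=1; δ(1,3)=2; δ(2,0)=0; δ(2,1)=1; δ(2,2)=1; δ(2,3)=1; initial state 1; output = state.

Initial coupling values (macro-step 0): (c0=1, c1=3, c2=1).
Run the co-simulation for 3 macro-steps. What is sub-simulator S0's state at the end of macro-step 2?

macro 1: S0 reads c2=1 → after 1×micro: 1; S1 reads c2=1 → after 2×micro: 18; S2 reads c1=3 → after 1×micro: 2 ⇒ (c0=1, c1=18, c2=2)
macro 2: S0 reads c2=2 → after 1×micro: 2; S1 reads c2=2 → after 2×micro: 84; S2 reads c1=18 → after 1×micro: 1 ⇒ (c0=2, c1=84, c2=1)
macro 3: S0 reads c2=1 → after 1×micro: 1; S1 reads c2=1 → after 2×micro: 342; S2 reads c1=84 → after 1×micro: 2 ⇒ (c0=1, c1=342, c2=2)

S0 state at macro-step 2 = 2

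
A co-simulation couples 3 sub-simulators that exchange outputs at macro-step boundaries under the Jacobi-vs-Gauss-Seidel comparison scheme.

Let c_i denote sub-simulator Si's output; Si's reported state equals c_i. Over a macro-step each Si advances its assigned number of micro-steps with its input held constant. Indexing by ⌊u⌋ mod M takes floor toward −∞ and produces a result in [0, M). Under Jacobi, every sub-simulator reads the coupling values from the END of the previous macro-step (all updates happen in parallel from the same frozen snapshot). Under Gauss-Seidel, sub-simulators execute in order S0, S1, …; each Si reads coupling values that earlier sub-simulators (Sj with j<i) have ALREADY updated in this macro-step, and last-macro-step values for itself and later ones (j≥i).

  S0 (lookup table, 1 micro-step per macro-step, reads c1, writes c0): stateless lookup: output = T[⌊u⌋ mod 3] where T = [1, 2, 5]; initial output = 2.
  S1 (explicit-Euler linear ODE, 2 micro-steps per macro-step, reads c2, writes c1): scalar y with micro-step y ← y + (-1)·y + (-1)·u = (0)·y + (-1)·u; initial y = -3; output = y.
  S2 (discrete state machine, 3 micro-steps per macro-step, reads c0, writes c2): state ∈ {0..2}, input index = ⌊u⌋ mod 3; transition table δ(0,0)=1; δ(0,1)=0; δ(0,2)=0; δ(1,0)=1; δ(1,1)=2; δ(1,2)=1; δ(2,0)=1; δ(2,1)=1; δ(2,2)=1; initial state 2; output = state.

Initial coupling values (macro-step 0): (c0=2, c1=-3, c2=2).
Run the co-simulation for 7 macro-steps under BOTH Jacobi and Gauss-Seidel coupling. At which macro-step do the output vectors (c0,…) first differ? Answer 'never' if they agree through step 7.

first divergence at macro-step: 2

[Jacobi] macro 1: S0 reads c1=-3 → after 1×micro: 1; S1 reads c2=2 → after 2×micro: -2; S2 reads c0=2 → after 3×micro: 1 ⇒ (c0=1, c1=-2, c2=1)
[Jacobi] macro 2: S0 reads c1=-2 → after 1×micro: 2; S1 reads c2=1 → after 2×micro: -1; S2 reads c0=1 → after 3×micro: 2 ⇒ (c0=2, c1=-1, c2=2)
[Jacobi] macro 3: S0 reads c1=-1 → after 1×micro: 5; S1 reads c2=2 → after 2×micro: -2; S2 reads c0=2 → after 3×micro: 1 ⇒ (c0=5, c1=-2, c2=1)
[Jacobi] macro 4: S0 reads c1=-2 → after 1×micro: 2; S1 reads c2=1 → after 2×micro: -1; S2 reads c0=5 → after 3×micro: 1 ⇒ (c0=2, c1=-1, c2=1)
[Jacobi] macro 5: S0 reads c1=-1 → after 1×micro: 5; S1 reads c2=1 → after 2×micro: -1; S2 reads c0=2 → after 3×micro: 1 ⇒ (c0=5, c1=-1, c2=1)
[Jacobi] macro 6: S0 reads c1=-1 → after 1×micro: 5; S1 reads c2=1 → after 2×micro: -1; S2 reads c0=5 → after 3×micro: 1 ⇒ (c0=5, c1=-1, c2=1)
[Jacobi] macro 7: S0 reads c1=-1 → after 1×micro: 5; S1 reads c2=1 → after 2×micro: -1; S2 reads c0=5 → after 3×micro: 1 ⇒ (c0=5, c1=-1, c2=1)
[Gauss-Seidel] macro 1: S0 reads c1=-3 → after 1×micro: 1; S1 reads c2=2 → after 2×micro: -2; S2 reads c0=1 → after 3×micro: 1 ⇒ (c0=1, c1=-2, c2=1)
[Gauss-Seidel] macro 2: S0 reads c1=-2 → after 1×micro: 2; S1 reads c2=1 → after 2×micro: -1; S2 reads c0=2 → after 3×micro: 1 ⇒ (c0=2, c1=-1, c2=1)
[Gauss-Seidel] macro 3: S0 reads c1=-1 → after 1×micro: 5; S1 reads c2=1 → after 2×micro: -1; S2 reads c0=5 → after 3×micro: 1 ⇒ (c0=5, c1=-1, c2=1)
[Gauss-Seidel] macro 4: S0 reads c1=-1 → after 1×micro: 5; S1 reads c2=1 → after 2×micro: -1; S2 reads c0=5 → after 3×micro: 1 ⇒ (c0=5, c1=-1, c2=1)
[Gauss-Seidel] macro 5: S0 reads c1=-1 → after 1×micro: 5; S1 reads c2=1 → after 2×micro: -1; S2 reads c0=5 → after 3×micro: 1 ⇒ (c0=5, c1=-1, c2=1)
[Gauss-Seidel] macro 6: S0 reads c1=-1 → after 1×micro: 5; S1 reads c2=1 → after 2×micro: -1; S2 reads c0=5 → after 3×micro: 1 ⇒ (c0=5, c1=-1, c2=1)
[Gauss-Seidel] macro 7: S0 reads c1=-1 → after 1×micro: 5; S1 reads c2=1 → after 2×micro: -1; S2 reads c0=5 → after 3×micro: 1 ⇒ (c0=5, c1=-1, c2=1)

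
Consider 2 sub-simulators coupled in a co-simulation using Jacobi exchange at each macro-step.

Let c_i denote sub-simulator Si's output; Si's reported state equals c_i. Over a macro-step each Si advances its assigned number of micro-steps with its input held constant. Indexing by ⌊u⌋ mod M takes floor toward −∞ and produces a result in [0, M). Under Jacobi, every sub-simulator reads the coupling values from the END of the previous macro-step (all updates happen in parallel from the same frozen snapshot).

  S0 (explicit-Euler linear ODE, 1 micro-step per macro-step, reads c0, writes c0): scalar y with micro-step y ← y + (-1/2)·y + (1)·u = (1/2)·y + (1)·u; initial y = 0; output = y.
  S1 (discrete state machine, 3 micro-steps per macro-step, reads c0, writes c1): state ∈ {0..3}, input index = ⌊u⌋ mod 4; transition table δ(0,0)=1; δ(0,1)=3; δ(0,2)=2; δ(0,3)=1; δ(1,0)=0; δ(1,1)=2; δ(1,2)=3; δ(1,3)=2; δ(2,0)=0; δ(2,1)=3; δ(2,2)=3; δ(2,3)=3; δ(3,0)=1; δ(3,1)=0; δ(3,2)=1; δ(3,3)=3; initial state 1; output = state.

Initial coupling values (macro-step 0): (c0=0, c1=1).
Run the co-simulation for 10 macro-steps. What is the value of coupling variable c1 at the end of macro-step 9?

macro 1: S0 reads c0=0 → after 1×micro: 0; S1 reads c0=0 → after 3×micro: 0 ⇒ (c0=0, c1=0)
macro 2: S0 reads c0=0 → after 1×micro: 0; S1 reads c0=0 → after 3×micro: 1 ⇒ (c0=0, c1=1)
macro 3: S0 reads c0=0 → after 1×micro: 0; S1 reads c0=0 → after 3×micro: 0 ⇒ (c0=0, c1=0)
macro 4: S0 reads c0=0 → after 1×micro: 0; S1 reads c0=0 → after 3×micro: 1 ⇒ (c0=0, c1=1)
macro 5: S0 reads c0=0 → after 1×micro: 0; S1 reads c0=0 → after 3×micro: 0 ⇒ (c0=0, c1=0)
macro 6: S0 reads c0=0 → after 1×micro: 0; S1 reads c0=0 → after 3×micro: 1 ⇒ (c0=0, c1=1)
macro 7: S0 reads c0=0 → after 1×micro: 0; S1 reads c0=0 → after 3×micro: 0 ⇒ (c0=0, c1=0)
macro 8: S0 reads c0=0 → after 1×micro: 0; S1 reads c0=0 → after 3×micro: 1 ⇒ (c0=0, c1=1)
macro 9: S0 reads c0=0 → after 1×micro: 0; S1 reads c0=0 → after 3×micro: 0 ⇒ (c0=0, c1=0)
macro 10: S0 reads c0=0 → after 1×micro: 0; S1 reads c0=0 → after 3×micro: 1 ⇒ (c0=0, c1=1)

c1 at macro-step 9 = 0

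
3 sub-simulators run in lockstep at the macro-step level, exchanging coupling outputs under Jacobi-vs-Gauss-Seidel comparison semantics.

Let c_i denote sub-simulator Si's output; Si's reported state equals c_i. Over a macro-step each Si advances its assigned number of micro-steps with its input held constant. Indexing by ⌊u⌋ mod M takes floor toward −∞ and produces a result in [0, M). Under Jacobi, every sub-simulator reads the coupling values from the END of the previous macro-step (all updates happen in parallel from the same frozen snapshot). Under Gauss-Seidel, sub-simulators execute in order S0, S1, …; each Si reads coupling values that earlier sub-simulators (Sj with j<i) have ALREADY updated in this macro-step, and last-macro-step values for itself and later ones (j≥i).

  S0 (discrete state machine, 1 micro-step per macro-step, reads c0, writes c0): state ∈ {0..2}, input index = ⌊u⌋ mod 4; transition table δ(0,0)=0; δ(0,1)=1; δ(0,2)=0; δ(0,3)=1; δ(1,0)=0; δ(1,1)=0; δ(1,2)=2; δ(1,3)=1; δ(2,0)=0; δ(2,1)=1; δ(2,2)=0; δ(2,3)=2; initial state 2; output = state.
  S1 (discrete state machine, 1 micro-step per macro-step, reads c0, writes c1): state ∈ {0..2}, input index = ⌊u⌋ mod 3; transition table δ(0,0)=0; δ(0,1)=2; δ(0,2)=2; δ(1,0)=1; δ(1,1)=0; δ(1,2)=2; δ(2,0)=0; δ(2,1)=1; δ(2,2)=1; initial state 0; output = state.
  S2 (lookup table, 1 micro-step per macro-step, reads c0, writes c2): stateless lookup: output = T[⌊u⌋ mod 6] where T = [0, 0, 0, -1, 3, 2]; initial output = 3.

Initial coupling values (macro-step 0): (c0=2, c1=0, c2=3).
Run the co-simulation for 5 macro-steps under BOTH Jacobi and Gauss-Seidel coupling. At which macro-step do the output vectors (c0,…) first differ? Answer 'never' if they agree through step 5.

[Jacobi] macro 1: S0 reads c0=2 → after 1×micro: 0; S1 reads c0=2 → after 1×micro: 2; S2 reads c0=2 → after 1×micro: 0 ⇒ (c0=0, c1=2, c2=0)
[Jacobi] macro 2: S0 reads c0=0 → after 1×micro: 0; S1 reads c0=0 → after 1×micro: 0; S2 reads c0=0 → after 1×micro: 0 ⇒ (c0=0, c1=0, c2=0)
[Jacobi] macro 3: S0 reads c0=0 → after 1×micro: 0; S1 reads c0=0 → after 1×micro: 0; S2 reads c0=0 → after 1×micro: 0 ⇒ (c0=0, c1=0, c2=0)
[Jacobi] macro 4: S0 reads c0=0 → after 1×micro: 0; S1 reads c0=0 → after 1×micro: 0; S2 reads c0=0 → after 1×micro: 0 ⇒ (c0=0, c1=0, c2=0)
[Jacobi] macro 5: S0 reads c0=0 → after 1×micro: 0; S1 reads c0=0 → after 1×micro: 0; S2 reads c0=0 → after 1×micro: 0 ⇒ (c0=0, c1=0, c2=0)
[Gauss-Seidel] macro 1: S0 reads c0=2 → after 1×micro: 0; S1 reads c0=0 → after 1×micro: 0; S2 reads c0=0 → after 1×micro: 0 ⇒ (c0=0, c1=0, c2=0)
[Gauss-Seidel] macro 2: S0 reads c0=0 → after 1×micro: 0; S1 reads c0=0 → after 1×micro: 0; S2 reads c0=0 → after 1×micro: 0 ⇒ (c0=0, c1=0, c2=0)
[Gauss-Seidel] macro 3: S0 reads c0=0 → after 1×micro: 0; S1 reads c0=0 → after 1×micro: 0; S2 reads c0=0 → after 1×micro: 0 ⇒ (c0=0, c1=0, c2=0)
[Gauss-Seidel] macro 4: S0 reads c0=0 → after 1×micro: 0; S1 reads c0=0 → after 1×micro: 0; S2 reads c0=0 → after 1×micro: 0 ⇒ (c0=0, c1=0, c2=0)
[Gauss-Seidel] macro 5: S0 reads c0=0 → after 1×micro: 0; S1 reads c0=0 → after 1×micro: 0; S2 reads c0=0 → after 1×micro: 0 ⇒ (c0=0, c1=0, c2=0)

first divergence at macro-step: 1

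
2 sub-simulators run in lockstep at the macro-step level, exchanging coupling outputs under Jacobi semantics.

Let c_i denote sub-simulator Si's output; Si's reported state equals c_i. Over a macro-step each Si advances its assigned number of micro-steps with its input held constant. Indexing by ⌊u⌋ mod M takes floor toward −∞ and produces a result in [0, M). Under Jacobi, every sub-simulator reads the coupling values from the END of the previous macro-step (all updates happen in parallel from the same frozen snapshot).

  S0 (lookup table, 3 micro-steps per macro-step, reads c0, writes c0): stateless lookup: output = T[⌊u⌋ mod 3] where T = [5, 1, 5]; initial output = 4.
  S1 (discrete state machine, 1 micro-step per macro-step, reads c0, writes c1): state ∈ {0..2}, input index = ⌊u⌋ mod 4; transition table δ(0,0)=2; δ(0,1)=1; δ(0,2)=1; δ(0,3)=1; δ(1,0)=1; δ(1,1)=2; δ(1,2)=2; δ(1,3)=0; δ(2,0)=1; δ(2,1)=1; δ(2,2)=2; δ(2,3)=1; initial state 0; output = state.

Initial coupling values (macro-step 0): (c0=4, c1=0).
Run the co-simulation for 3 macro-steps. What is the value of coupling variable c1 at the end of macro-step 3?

c1 at macro-step 3 = 2

macro 1: S0 reads c0=4 → after 3×micro: 1; S1 reads c0=4 → after 1×micro: 2 ⇒ (c0=1, c1=2)
macro 2: S0 reads c0=1 → after 3×micro: 1; S1 reads c0=1 → after 1×micro: 1 ⇒ (c0=1, c1=1)
macro 3: S0 reads c0=1 → after 3×micro: 1; S1 reads c0=1 → after 1×micro: 2 ⇒ (c0=1, c1=2)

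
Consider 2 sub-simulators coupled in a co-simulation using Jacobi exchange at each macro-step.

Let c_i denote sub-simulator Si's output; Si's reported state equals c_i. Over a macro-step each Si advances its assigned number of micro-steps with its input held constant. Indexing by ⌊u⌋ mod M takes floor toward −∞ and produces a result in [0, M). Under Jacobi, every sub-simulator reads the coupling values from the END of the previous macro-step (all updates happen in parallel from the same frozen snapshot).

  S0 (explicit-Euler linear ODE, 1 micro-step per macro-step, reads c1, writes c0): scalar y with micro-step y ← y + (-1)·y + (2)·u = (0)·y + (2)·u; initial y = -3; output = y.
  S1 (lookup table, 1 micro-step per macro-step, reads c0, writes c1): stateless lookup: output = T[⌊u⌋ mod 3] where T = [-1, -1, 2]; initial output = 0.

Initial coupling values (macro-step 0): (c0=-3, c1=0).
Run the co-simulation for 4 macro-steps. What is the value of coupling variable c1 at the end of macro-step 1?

macro 1: S0 reads c1=0 → after 1×micro: 0; S1 reads c0=-3 → after 1×micro: -1 ⇒ (c0=0, c1=-1)
macro 2: S0 reads c1=-1 → after 1×micro: -2; S1 reads c0=0 → after 1×micro: -1 ⇒ (c0=-2, c1=-1)
macro 3: S0 reads c1=-1 → after 1×micro: -2; S1 reads c0=-2 → after 1×micro: -1 ⇒ (c0=-2, c1=-1)
macro 4: S0 reads c1=-1 → after 1×micro: -2; S1 reads c0=-2 → after 1×micro: -1 ⇒ (c0=-2, c1=-1)

c1 at macro-step 1 = -1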